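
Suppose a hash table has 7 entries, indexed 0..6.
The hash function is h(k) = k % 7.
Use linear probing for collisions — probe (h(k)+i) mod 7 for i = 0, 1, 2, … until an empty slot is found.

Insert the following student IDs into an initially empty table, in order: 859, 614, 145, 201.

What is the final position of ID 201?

859: h=5 -> slot 5
614: h=5, probe 5,6 -> slot 6
145: h=5, probe 5,6,0 -> slot 0
201: h=5, probe 5,6,0,1 -> slot 1
Table: [145, 201, _, _, _, 859, 614]

1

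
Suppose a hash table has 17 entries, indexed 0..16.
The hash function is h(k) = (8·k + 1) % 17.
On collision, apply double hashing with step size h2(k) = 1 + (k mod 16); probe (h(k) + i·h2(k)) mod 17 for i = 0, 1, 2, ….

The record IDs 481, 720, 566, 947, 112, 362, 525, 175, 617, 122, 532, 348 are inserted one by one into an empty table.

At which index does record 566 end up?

481: h=7 -> slot 7
720: h=15 -> slot 15
566: h=7, h2=7, probe 7,14 -> slot 14
947: h=12 -> slot 12
112: h=13 -> slot 13
362: h=7, h2=11, probe 7,1 -> slot 1
525: h=2 -> slot 2
175: h=7, h2=16, probe 7,6 -> slot 6
617: h=7, h2=10, probe 7,0 -> slot 0
122: h=8 -> slot 8
532: h=7, h2=5, probe 7,12,0,5 -> slot 5
348: h=14, h2=13, probe 14,10 -> slot 10
Table: [617, 362, 525, ∅, ∅, 532, 175, 481, 122, ∅, 348, ∅, 947, 112, 566, 720, ∅]

14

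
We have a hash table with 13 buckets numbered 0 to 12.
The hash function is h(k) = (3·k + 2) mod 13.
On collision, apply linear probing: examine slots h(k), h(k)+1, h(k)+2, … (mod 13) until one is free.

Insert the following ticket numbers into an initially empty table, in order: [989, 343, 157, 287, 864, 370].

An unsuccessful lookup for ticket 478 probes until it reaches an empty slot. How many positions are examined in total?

5

989 hashes to 5; slot 5 is free -> place at 5.
343 hashes to 4; slot 4 is free -> place at 4.
157 hashes to 5; 5 taken -> place at 6.
287 hashes to 5; 5,6 taken -> place at 7.
864 hashes to 7; 7 taken -> place at 8.
370 hashes to 7; 7,8 taken -> place at 9.
Table: [_, _, _, _, 343, 989, 157, 287, 864, 370, _, _, _]
Lookup 478: h=6, probe 6,7,8,9,10 → slot 10 empty, not found.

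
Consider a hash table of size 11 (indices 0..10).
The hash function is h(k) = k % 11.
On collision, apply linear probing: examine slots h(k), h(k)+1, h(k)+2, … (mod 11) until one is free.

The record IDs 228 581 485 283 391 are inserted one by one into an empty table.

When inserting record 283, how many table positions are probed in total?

228: h=8 => slot 8
581: h=9 => slot 9
485: h=1 => slot 1
283: h=8, probe 8,9,10 => slot 10
391: h=6 => slot 6
Table: [∅, 485, ∅, ∅, ∅, ∅, 391, ∅, 228, 581, 283]

3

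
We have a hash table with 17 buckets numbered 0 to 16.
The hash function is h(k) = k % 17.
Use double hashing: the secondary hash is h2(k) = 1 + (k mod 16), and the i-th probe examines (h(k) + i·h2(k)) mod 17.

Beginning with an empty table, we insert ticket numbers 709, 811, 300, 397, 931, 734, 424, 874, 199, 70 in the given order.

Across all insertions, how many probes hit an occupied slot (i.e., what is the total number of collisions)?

6

709: h=12 => slot 12
811: h=12, h2=12, probe 12,7 => slot 7
300: h=11 => slot 11
397: h=6 => slot 6
931: h=13 => slot 13
734: h=3 => slot 3
424: h=16 => slot 16
874: h=7, h2=11, probe 7,1 => slot 1
199: h=12, h2=8, probe 12,3,11,2 => slot 2
70: h=2, h2=7, probe 2,9 => slot 9
Table: [_, 874, 199, 734, _, _, 397, 811, _, 70, _, 300, 709, 931, _, _, 424]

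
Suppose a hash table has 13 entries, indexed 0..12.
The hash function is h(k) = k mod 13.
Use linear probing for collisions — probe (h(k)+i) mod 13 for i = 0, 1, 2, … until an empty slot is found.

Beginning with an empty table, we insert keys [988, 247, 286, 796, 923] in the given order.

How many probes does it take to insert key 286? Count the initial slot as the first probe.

3

988: h=0 -> slot 0
247: h=0, probe 0,1 -> slot 1
286: h=0, probe 0,1,2 -> slot 2
796: h=3 -> slot 3
923: h=0, probe 0,1,2,3,4 -> slot 4
Table: [988, 247, 286, 796, 923, —, —, —, —, —, —, —, —]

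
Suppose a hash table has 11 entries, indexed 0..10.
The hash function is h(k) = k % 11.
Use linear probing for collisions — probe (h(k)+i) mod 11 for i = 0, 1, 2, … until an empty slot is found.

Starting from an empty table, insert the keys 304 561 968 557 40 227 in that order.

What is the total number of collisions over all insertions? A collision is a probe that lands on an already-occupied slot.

304 hashes to 7; slot 7 is free → place at 7.
561 hashes to 0; slot 0 is free → place at 0.
968 hashes to 0; 0 taken → place at 1.
557 hashes to 7; 7 taken → place at 8.
40 hashes to 7; 7,8 taken → place at 9.
227 hashes to 7; 7,8,9 taken → place at 10.
Table: [561, 968, -, -, -, -, -, 304, 557, 40, 227]

7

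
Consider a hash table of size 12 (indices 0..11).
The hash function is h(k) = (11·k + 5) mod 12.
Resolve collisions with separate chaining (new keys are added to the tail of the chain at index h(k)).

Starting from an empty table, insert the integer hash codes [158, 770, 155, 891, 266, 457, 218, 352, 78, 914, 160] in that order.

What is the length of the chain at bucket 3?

5

Insert 158: h=3, bucket 3 empty → new chain.
Insert 770: h=3, bucket 3 nonempty → append to chain.
Insert 155: h=6, bucket 6 empty → new chain.
Insert 891: h=2, bucket 2 empty → new chain.
Insert 266: h=3, bucket 3 nonempty → append to chain.
Insert 457: h=4, bucket 4 empty → new chain.
Insert 218: h=3, bucket 3 nonempty → append to chain.
Insert 352: h=1, bucket 1 empty → new chain.
Insert 78: h=11, bucket 11 empty → new chain.
Insert 914: h=3, bucket 3 nonempty → append to chain.
Insert 160: h=1, bucket 1 nonempty → append to chain.
Final buckets:
0: .
1: 352 -> 160
2: 891
3: 158 -> 770 -> 266 -> 218 -> 914
4: 457
5: .
6: 155
7: .
8: .
9: .
10: .
11: 78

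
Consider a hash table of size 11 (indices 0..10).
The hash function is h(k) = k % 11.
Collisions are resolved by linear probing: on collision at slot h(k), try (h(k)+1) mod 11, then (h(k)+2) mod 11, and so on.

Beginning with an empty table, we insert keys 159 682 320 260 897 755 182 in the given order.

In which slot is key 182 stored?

9

159 hashes to 5; slot 5 is free -> place at 5.
682 hashes to 0; slot 0 is free -> place at 0.
320 hashes to 1; slot 1 is free -> place at 1.
260 hashes to 7; slot 7 is free -> place at 7.
897 hashes to 6; slot 6 is free -> place at 6.
755 hashes to 7; 7 taken -> place at 8.
182 hashes to 6; 6,7,8 taken -> place at 9.
Table: [682, 320, ∅, ∅, ∅, 159, 897, 260, 755, 182, ∅]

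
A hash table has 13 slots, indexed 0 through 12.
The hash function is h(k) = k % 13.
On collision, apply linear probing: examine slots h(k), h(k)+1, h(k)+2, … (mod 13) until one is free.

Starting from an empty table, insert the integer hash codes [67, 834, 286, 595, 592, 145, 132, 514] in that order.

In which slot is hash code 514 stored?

8

67: h=2 => slot 2
834: h=2, probe 2,3 => slot 3
286: h=0 => slot 0
595: h=10 => slot 10
592: h=7 => slot 7
145: h=2, probe 2,3,4 => slot 4
132: h=2, probe 2,3,4,5 => slot 5
514: h=7, probe 7,8 => slot 8
Table: [286, ∅, 67, 834, 145, 132, ∅, 592, 514, ∅, 595, ∅, ∅]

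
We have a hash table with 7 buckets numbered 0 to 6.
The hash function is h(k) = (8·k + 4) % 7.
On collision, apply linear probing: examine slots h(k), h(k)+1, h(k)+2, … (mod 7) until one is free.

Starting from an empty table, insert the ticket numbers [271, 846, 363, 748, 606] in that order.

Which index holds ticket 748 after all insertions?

271 hashes to 2; slot 2 is free → place at 2.
846 hashes to 3; slot 3 is free → place at 3.
363 hashes to 3; 3 taken → place at 4.
748 hashes to 3; 3,4 taken → place at 5.
606 hashes to 1; slot 1 is free → place at 1.
Table: [∅, 606, 271, 846, 363, 748, ∅]

5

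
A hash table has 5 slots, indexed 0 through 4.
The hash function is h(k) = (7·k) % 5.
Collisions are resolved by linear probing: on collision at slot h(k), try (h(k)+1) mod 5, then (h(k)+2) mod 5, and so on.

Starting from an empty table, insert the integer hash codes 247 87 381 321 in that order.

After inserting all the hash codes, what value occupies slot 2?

247: h=4 → slot 4
87: h=4, probe 4,0 → slot 0
381: h=2 → slot 2
321: h=2, probe 2,3 → slot 3
Table: [87, ∅, 381, 321, 247]

381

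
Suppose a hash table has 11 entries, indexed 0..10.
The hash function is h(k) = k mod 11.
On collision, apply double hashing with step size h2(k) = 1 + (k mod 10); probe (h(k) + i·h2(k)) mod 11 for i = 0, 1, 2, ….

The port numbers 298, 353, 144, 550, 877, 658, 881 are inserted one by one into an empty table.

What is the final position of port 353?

5

Insert 298: h=1, slot 1 empty -> index 1.
Insert 353: h=1, h2=4, slot 1 occupied -> index 5.
Insert 144: h=1, h2=5, slot 1 occupied -> index 6.
Insert 550: h=0, slot 0 empty -> index 0.
Insert 877: h=8, slot 8 empty -> index 8.
Insert 658: h=9, slot 9 empty -> index 9.
Insert 881: h=1, h2=2, slot 1 occupied -> index 3.
Table: [550, 298, _, 881, _, 353, 144, _, 877, 658, _]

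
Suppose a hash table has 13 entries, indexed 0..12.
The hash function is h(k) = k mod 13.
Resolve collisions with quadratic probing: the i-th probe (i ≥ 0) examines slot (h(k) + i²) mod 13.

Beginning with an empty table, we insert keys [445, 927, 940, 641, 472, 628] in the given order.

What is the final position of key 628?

7

Insert 445: h=3, slot 3 empty => index 3.
Insert 927: h=4, slot 4 empty => index 4.
Insert 940: h=4, slot 4 occupied => index 5.
Insert 641: h=4, slots 4,5 occupied => index 8.
Insert 472: h=4, slots 4,5,8 occupied => index 0.
Insert 628: h=4, slots 4,5,8,0 occupied => index 7.
Table: [472, —, —, 445, 927, 940, —, 628, 641, —, —, —, —]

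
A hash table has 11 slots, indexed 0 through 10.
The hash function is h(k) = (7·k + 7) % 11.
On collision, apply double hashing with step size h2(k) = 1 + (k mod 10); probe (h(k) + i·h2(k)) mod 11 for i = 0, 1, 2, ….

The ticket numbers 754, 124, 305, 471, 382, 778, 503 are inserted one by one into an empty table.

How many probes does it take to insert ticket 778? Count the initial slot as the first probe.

754 hashes to 5; slot 5 is free => place at 5.
124 hashes to 6; slot 6 is free => place at 6.
305 hashes to 8; slot 8 is free => place at 8.
471 hashes to 4; slot 4 is free => place at 4.
382 hashes to 8, h2=3; 8 taken => place at 0.
778 hashes to 8, h2=9; 8,6,4 taken => place at 2.
503 hashes to 8, h2=4; 8 taken => place at 1.
Table: [382, 503, 778, —, 471, 754, 124, —, 305, —, —]

4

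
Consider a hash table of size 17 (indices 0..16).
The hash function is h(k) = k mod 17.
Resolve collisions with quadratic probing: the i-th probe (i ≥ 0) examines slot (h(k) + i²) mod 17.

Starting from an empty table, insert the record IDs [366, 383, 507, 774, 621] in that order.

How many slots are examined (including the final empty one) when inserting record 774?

3

Insert 366: h=9, slot 9 empty -> index 9.
Insert 383: h=9, slot 9 occupied -> index 10.
Insert 507: h=14, slot 14 empty -> index 14.
Insert 774: h=9, slots 9,10 occupied -> index 13.
Insert 621: h=9, slots 9,10,13 occupied -> index 1.
Table: [., 621, ., ., ., ., ., ., ., 366, 383, ., ., 774, 507, ., .]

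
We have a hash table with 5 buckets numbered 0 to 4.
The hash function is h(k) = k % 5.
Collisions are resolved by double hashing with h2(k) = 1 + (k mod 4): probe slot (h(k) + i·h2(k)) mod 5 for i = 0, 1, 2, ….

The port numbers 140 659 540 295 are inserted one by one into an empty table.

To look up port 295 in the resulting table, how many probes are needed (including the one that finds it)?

3

140: h=0 => slot 0
659: h=4 => slot 4
540: h=0, h2=1, probe 0,1 => slot 1
295: h=0, h2=4, probe 0,4,3 => slot 3
Table: [140, 540, -, 295, 659]
Lookup 295: h=0, h2=4, probe 0,4,3 → found at 3.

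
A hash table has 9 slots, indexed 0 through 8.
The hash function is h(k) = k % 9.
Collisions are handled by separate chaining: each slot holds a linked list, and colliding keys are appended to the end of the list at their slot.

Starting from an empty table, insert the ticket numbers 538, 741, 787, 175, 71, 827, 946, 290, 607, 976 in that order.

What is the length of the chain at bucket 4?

4

538 → bucket 7
741 → bucket 3
787 → bucket 4
175 → bucket 4 (collision)
71 → bucket 8
827 → bucket 8 (collision)
946 → bucket 1
290 → bucket 2
607 → bucket 4 (collision)
976 → bucket 4 (collision)
Final buckets:
0: .
1: 946
2: 290
3: 741
4: 787 -> 175 -> 607 -> 976
5: .
6: .
7: 538
8: 71 -> 827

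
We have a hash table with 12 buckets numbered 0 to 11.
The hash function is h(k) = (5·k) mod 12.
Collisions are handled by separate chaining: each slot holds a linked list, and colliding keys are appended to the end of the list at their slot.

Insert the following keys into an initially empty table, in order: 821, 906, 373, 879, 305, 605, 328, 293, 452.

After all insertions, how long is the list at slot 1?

4

821 -> bucket 1
906 -> bucket 6
373 -> bucket 5
879 -> bucket 3
305 -> bucket 1 (collision)
605 -> bucket 1 (collision)
328 -> bucket 8
293 -> bucket 1 (collision)
452 -> bucket 4
Final buckets:
0: —
1: 821 -> 305 -> 605 -> 293
2: —
3: 879
4: 452
5: 373
6: 906
7: —
8: 328
9: —
10: —
11: —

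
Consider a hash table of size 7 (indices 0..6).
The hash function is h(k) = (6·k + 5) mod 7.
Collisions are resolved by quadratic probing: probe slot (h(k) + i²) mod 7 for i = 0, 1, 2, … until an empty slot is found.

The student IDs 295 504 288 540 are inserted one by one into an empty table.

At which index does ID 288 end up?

1

295: h=4 → slot 4
504: h=5 → slot 5
288: h=4, probe 4,5,1 → slot 1
540: h=4, probe 4,5,1,6 → slot 6
Table: [∅, 288, ∅, ∅, 295, 504, 540]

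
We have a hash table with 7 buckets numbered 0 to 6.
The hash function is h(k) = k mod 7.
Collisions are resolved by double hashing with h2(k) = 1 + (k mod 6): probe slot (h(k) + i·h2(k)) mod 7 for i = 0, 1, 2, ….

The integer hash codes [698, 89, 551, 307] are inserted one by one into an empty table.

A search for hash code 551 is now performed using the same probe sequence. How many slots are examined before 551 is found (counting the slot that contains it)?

698 hashes to 5; slot 5 is free => place at 5.
89 hashes to 5, h2=6; 5 taken => place at 4.
551 hashes to 5, h2=6; 5,4 taken => place at 3.
307 hashes to 6; slot 6 is free => place at 6.
Table: [—, —, —, 551, 89, 698, 307]
Lookup 551: h=5, h2=6, probe 5,4,3 → found at 3.

3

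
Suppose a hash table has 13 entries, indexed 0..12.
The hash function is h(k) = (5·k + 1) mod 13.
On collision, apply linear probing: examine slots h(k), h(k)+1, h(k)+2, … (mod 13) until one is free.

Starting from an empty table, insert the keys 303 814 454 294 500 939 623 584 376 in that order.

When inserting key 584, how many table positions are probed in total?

3

Insert 303: h=8, slot 8 empty => index 8.
Insert 814: h=2, slot 2 empty => index 2.
Insert 454: h=9, slot 9 empty => index 9.
Insert 294: h=2, slot 2 occupied => index 3.
Insert 500: h=5, slot 5 empty => index 5.
Insert 939: h=3, slot 3 occupied => index 4.
Insert 623: h=9, slot 9 occupied => index 10.
Insert 584: h=9, slots 9,10 occupied => index 11.
Insert 376: h=9, slots 9,10,11 occupied => index 12.
Table: [-, -, 814, 294, 939, 500, -, -, 303, 454, 623, 584, 376]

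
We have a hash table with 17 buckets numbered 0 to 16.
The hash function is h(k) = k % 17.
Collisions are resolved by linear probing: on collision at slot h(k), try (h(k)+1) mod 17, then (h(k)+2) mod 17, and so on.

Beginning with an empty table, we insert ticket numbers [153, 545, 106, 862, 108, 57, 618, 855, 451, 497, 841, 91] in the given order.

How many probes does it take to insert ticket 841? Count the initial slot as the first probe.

4

Insert 153: h=0, slot 0 empty -> index 0.
Insert 545: h=1, slot 1 empty -> index 1.
Insert 106: h=4, slot 4 empty -> index 4.
Insert 862: h=12, slot 12 empty -> index 12.
Insert 108: h=6, slot 6 empty -> index 6.
Insert 57: h=6, slot 6 occupied -> index 7.
Insert 618: h=6, slots 6,7 occupied -> index 8.
Insert 855: h=5, slot 5 empty -> index 5.
Insert 451: h=9, slot 9 empty -> index 9.
Insert 497: h=4, slots 4,5,6,7,8,9 occupied -> index 10.
Insert 841: h=8, slots 8,9,10 occupied -> index 11.
Insert 91: h=6, slots 6,7,8,9,10,11,12 occupied -> index 13.
Table: [153, 545, -, -, 106, 855, 108, 57, 618, 451, 497, 841, 862, 91, -, -, -]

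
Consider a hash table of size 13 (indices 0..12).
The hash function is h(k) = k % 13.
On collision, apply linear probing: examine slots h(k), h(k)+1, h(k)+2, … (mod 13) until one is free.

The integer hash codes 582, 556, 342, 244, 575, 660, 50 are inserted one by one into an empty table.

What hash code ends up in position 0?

Insert 582: h=10, slot 10 empty -> index 10.
Insert 556: h=10, slot 10 occupied -> index 11.
Insert 342: h=4, slot 4 empty -> index 4.
Insert 244: h=10, slots 10,11 occupied -> index 12.
Insert 575: h=3, slot 3 empty -> index 3.
Insert 660: h=10, slots 10,11,12 occupied -> index 0.
Insert 50: h=11, slots 11,12,0 occupied -> index 1.
Table: [660, 50, -, 575, 342, -, -, -, -, -, 582, 556, 244]

660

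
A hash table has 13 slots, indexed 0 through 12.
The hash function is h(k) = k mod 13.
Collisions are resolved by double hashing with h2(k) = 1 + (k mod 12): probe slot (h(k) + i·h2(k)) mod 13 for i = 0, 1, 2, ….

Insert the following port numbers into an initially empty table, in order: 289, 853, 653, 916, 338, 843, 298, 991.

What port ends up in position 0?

338

289 hashes to 3; slot 3 is free -> place at 3.
853 hashes to 8; slot 8 is free -> place at 8.
653 hashes to 3, h2=6; 3 taken -> place at 9.
916 hashes to 6; slot 6 is free -> place at 6.
338 hashes to 0; slot 0 is free -> place at 0.
843 hashes to 11; slot 11 is free -> place at 11.
298 hashes to 12; slot 12 is free -> place at 12.
991 hashes to 3, h2=8; 3,11,6 taken -> place at 1.
Table: [338, 991, -, 289, -, -, 916, -, 853, 653, -, 843, 298]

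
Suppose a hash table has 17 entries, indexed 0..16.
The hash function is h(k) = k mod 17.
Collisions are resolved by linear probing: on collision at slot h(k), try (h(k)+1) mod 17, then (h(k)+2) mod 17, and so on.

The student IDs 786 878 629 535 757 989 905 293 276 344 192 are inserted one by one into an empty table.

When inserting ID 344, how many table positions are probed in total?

7

786: h=4 => slot 4
878: h=11 => slot 11
629: h=0 => slot 0
535: h=8 => slot 8
757: h=9 => slot 9
989: h=3 => slot 3
905: h=4, probe 4,5 => slot 5
293: h=4, probe 4,5,6 => slot 6
276: h=4, probe 4,5,6,7 => slot 7
344: h=4, probe 4,5,6,7,8,9,10 => slot 10
192: h=5, probe 5,6,7,8,9,10,11,12 => slot 12
Table: [629, _, _, 989, 786, 905, 293, 276, 535, 757, 344, 878, 192, _, _, _, _]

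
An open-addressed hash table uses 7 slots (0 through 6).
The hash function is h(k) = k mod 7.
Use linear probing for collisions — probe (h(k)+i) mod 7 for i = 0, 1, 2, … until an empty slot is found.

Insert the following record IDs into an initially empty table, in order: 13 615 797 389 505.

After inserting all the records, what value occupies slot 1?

797

Insert 13: h=6, slot 6 empty => index 6.
Insert 615: h=6, slot 6 occupied => index 0.
Insert 797: h=6, slots 6,0 occupied => index 1.
Insert 389: h=4, slot 4 empty => index 4.
Insert 505: h=1, slot 1 occupied => index 2.
Table: [615, 797, 505, —, 389, —, 13]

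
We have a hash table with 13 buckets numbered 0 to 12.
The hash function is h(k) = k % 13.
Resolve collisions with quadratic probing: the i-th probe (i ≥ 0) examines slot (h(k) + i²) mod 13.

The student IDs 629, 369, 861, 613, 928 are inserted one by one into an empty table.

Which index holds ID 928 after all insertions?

9

Insert 629: h=5, slot 5 empty → index 5.
Insert 369: h=5, slot 5 occupied → index 6.
Insert 861: h=3, slot 3 empty → index 3.
Insert 613: h=2, slot 2 empty → index 2.
Insert 928: h=5, slots 5,6 occupied → index 9.
Table: [-, -, 613, 861, -, 629, 369, -, -, 928, -, -, -]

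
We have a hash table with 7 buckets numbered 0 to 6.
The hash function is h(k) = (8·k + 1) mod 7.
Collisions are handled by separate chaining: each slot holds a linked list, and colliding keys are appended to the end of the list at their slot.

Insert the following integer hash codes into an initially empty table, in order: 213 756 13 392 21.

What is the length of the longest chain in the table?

3

213 → bucket 4
756 → bucket 1
13 → bucket 0
392 → bucket 1 (collision)
21 → bucket 1 (collision)
Final buckets:
0: 13
1: 756 -> 392 -> 21
2: -
3: -
4: 213
5: -
6: -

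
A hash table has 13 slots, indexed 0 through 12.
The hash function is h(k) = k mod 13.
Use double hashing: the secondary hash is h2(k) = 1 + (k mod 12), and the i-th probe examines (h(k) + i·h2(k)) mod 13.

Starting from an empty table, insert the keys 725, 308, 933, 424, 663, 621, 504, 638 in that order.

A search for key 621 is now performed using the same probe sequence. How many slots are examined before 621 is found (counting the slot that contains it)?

3

Insert 725: h=10, slot 10 empty → index 10.
Insert 308: h=9, slot 9 empty → index 9.
Insert 933: h=10, h2=10, slot 10 occupied → index 7.
Insert 424: h=8, slot 8 empty → index 8.
Insert 663: h=0, slot 0 empty → index 0.
Insert 621: h=10, h2=10, slots 10,7 occupied → index 4.
Insert 504: h=10, h2=1, slot 10 occupied → index 11.
Insert 638: h=1, slot 1 empty → index 1.
Table: [663, 638, _, _, 621, _, _, 933, 424, 308, 725, 504, _]
Lookup 621: h=10, h2=10, probe 10,7,4 → found at 4.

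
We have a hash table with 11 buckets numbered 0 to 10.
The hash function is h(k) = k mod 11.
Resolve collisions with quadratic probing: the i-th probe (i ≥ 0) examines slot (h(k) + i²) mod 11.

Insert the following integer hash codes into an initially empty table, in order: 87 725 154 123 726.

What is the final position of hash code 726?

4

87: h=10 => slot 10
725: h=10, probe 10,0 => slot 0
154: h=0, probe 0,1 => slot 1
123: h=2 => slot 2
726: h=0, probe 0,1,4 => slot 4
Table: [725, 154, 123, —, 726, —, —, —, —, —, 87]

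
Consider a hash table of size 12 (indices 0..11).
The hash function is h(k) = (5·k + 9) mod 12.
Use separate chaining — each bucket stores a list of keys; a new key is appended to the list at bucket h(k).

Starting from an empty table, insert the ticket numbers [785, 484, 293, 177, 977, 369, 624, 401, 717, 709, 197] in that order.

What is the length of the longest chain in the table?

5

Insert 785: h=10, bucket 10 empty → new chain.
Insert 484: h=5, bucket 5 empty → new chain.
Insert 293: h=10, bucket 10 nonempty → append to chain.
Insert 177: h=6, bucket 6 empty → new chain.
Insert 977: h=10, bucket 10 nonempty → append to chain.
Insert 369: h=6, bucket 6 nonempty → append to chain.
Insert 624: h=9, bucket 9 empty → new chain.
Insert 401: h=10, bucket 10 nonempty → append to chain.
Insert 717: h=6, bucket 6 nonempty → append to chain.
Insert 709: h=2, bucket 2 empty → new chain.
Insert 197: h=10, bucket 10 nonempty → append to chain.
Final buckets:
0: _
1: _
2: 709
3: _
4: _
5: 484
6: 177 -> 369 -> 717
7: _
8: _
9: 624
10: 785 -> 293 -> 977 -> 401 -> 197
11: _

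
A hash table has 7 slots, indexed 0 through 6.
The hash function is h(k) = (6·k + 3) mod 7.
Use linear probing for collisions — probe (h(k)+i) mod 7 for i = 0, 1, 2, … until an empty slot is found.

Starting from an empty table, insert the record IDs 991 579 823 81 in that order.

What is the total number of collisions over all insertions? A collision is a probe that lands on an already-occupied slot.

3

Insert 991: h=6, slot 6 empty → index 6.
Insert 579: h=5, slot 5 empty → index 5.
Insert 823: h=6, slot 6 occupied → index 0.
Insert 81: h=6, slots 6,0 occupied → index 1.
Table: [823, 81, —, —, —, 579, 991]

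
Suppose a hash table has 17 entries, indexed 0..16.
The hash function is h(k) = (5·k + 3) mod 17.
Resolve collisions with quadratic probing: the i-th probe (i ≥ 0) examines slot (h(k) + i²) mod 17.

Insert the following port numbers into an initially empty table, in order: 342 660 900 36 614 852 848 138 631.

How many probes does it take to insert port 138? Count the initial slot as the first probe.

Insert 342: h=13, slot 13 empty → index 13.
Insert 660: h=5, slot 5 empty → index 5.
Insert 900: h=15, slot 15 empty → index 15.
Insert 36: h=13, slot 13 occupied → index 14.
Insert 614: h=13, slots 13,14 occupied → index 0.
Insert 852: h=13, slots 13,14,0,5 occupied → index 12.
Insert 848: h=10, slot 10 empty → index 10.
Insert 138: h=13, slots 13,14,0,5,12 occupied → index 4.
Insert 631: h=13, slots 13,14,0,5,12,4,15 occupied → index 11.
Table: [614, —, —, —, 138, 660, —, —, —, —, 848, 631, 852, 342, 36, 900, —]

6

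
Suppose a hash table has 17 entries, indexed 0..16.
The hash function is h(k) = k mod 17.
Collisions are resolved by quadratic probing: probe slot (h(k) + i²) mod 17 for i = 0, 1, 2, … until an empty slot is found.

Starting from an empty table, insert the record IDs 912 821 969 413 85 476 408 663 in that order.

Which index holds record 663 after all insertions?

16

Insert 912: h=11, slot 11 empty => index 11.
Insert 821: h=5, slot 5 empty => index 5.
Insert 969: h=0, slot 0 empty => index 0.
Insert 413: h=5, slot 5 occupied => index 6.
Insert 85: h=0, slot 0 occupied => index 1.
Insert 476: h=0, slots 0,1 occupied => index 4.
Insert 408: h=0, slots 0,1,4 occupied => index 9.
Insert 663: h=0, slots 0,1,4,9 occupied => index 16.
Table: [969, 85, _, _, 476, 821, 413, _, _, 408, _, 912, _, _, _, _, 663]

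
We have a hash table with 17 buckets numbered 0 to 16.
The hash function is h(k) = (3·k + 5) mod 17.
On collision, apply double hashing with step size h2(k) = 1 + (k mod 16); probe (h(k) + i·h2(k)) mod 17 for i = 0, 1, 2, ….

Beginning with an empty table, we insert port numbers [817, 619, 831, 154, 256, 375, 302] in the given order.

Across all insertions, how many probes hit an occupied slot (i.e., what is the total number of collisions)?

Insert 817: h=8, slot 8 empty → index 8.
Insert 619: h=9, slot 9 empty → index 9.
Insert 831: h=16, slot 16 empty → index 16.
Insert 154: h=8, h2=11, slot 8 occupied → index 2.
Insert 256: h=8, h2=1, slots 8,9 occupied → index 10.
Insert 375: h=8, h2=8, slots 8,16 occupied → index 7.
Insert 302: h=10, h2=15, slots 10,8 occupied → index 6.
Table: [∅, ∅, 154, ∅, ∅, ∅, 302, 375, 817, 619, 256, ∅, ∅, ∅, ∅, ∅, 831]

7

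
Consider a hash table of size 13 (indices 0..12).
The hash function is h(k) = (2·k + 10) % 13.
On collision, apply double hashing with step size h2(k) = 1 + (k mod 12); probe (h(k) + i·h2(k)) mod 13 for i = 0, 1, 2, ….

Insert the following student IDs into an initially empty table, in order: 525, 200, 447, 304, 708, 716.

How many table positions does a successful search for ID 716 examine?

2

525 hashes to 7; slot 7 is free -> place at 7.
200 hashes to 7, h2=9; 7 taken -> place at 3.
447 hashes to 7, h2=4; 7 taken -> place at 11.
304 hashes to 7, h2=5; 7 taken -> place at 12.
708 hashes to 9; slot 9 is free -> place at 9.
716 hashes to 12, h2=9; 12 taken -> place at 8.
Table: [∅, ∅, ∅, 200, ∅, ∅, ∅, 525, 716, 708, ∅, 447, 304]
Lookup 716: h=12, h2=9, probe 12,8 → found at 8.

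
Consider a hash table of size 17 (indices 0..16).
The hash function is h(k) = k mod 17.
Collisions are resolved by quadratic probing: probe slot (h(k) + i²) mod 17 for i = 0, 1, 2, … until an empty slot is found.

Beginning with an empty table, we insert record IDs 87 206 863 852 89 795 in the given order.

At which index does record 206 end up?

3

87 hashes to 2; slot 2 is free => place at 2.
206 hashes to 2; 2 taken => place at 3.
863 hashes to 13; slot 13 is free => place at 13.
852 hashes to 2; 2,3 taken => place at 6.
89 hashes to 4; slot 4 is free => place at 4.
795 hashes to 13; 13 taken => place at 14.
Table: [-, -, 87, 206, 89, -, 852, -, -, -, -, -, -, 863, 795, -, -]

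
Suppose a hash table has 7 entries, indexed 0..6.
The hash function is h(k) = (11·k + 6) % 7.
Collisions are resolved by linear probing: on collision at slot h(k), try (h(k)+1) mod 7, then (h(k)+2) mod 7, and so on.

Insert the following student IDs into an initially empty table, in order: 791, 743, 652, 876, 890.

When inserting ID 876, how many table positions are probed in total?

3

791 hashes to 6; slot 6 is free -> place at 6.
743 hashes to 3; slot 3 is free -> place at 3.
652 hashes to 3; 3 taken -> place at 4.
876 hashes to 3; 3,4 taken -> place at 5.
890 hashes to 3; 3,4,5,6 taken -> place at 0.
Table: [890, ., ., 743, 652, 876, 791]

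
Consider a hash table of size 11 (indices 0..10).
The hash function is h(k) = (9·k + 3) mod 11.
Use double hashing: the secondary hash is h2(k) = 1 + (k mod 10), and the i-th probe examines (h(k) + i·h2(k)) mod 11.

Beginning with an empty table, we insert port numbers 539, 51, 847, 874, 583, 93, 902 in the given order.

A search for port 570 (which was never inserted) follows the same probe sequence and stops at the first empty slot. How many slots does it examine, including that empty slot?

Insert 539: h=3, slot 3 empty → index 3.
Insert 51: h=0, slot 0 empty → index 0.
Insert 847: h=3, h2=8, slots 3,0 occupied → index 8.
Insert 874: h=4, slot 4 empty → index 4.
Insert 583: h=3, h2=4, slot 3 occupied → index 7.
Insert 93: h=4, h2=4, slots 4,8 occupied → index 1.
Insert 902: h=3, h2=3, slot 3 occupied → index 6.
Table: [51, 93, —, 539, 874, —, 902, 583, 847, —, —]
Lookup 570: h=7, h2=1, probe 7,8,9 → slot 9 empty, not found.

3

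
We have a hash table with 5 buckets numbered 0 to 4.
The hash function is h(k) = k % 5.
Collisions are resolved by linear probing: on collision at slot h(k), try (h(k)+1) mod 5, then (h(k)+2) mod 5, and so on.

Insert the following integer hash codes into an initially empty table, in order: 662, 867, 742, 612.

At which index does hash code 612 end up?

0

662: h=2 -> slot 2
867: h=2, probe 2,3 -> slot 3
742: h=2, probe 2,3,4 -> slot 4
612: h=2, probe 2,3,4,0 -> slot 0
Table: [612, _, 662, 867, 742]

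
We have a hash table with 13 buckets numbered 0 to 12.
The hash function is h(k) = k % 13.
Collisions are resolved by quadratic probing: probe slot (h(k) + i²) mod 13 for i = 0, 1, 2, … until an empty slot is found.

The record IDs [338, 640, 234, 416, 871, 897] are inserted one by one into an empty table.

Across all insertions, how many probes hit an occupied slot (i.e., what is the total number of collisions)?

11

338 hashes to 0; slot 0 is free => place at 0.
640 hashes to 3; slot 3 is free => place at 3.
234 hashes to 0; 0 taken => place at 1.
416 hashes to 0; 0,1 taken => place at 4.
871 hashes to 0; 0,1,4 taken => place at 9.
897 hashes to 0; 0,1,4,9,3 taken => place at 12.
Table: [338, 234, _, 640, 416, _, _, _, _, 871, _, _, 897]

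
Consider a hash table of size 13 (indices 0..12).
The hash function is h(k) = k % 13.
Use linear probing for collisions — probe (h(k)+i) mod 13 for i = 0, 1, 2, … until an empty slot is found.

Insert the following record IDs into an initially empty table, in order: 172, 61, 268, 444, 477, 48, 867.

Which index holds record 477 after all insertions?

172 hashes to 3; slot 3 is free => place at 3.
61 hashes to 9; slot 9 is free => place at 9.
268 hashes to 8; slot 8 is free => place at 8.
444 hashes to 2; slot 2 is free => place at 2.
477 hashes to 9; 9 taken => place at 10.
48 hashes to 9; 9,10 taken => place at 11.
867 hashes to 9; 9,10,11 taken => place at 12.
Table: [_, _, 444, 172, _, _, _, _, 268, 61, 477, 48, 867]

10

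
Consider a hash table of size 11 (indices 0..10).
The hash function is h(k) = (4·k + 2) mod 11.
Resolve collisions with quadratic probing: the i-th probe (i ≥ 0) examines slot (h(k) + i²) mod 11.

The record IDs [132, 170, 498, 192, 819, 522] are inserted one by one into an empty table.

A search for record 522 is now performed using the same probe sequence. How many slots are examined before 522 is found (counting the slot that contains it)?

4

132 hashes to 2; slot 2 is free -> place at 2.
170 hashes to 0; slot 0 is free -> place at 0.
498 hashes to 3; slot 3 is free -> place at 3.
192 hashes to 0; 0 taken -> place at 1.
819 hashes to 0; 0,1 taken -> place at 4.
522 hashes to 0; 0,1,4 taken -> place at 9.
Table: [170, 192, 132, 498, 819, _, _, _, _, 522, _]
Lookup 522: h=0, probe 0,1,4,9 → found at 9.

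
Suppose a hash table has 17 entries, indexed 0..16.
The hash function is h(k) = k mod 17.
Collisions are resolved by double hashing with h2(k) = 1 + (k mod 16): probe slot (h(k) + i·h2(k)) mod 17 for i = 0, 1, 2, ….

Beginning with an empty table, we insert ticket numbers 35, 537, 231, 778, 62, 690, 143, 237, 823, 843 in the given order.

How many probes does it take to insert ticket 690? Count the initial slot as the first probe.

3

35: h=1 => slot 1
537: h=10 => slot 10
231: h=10, h2=8, probe 10,1,9 => slot 9
778: h=13 => slot 13
62: h=11 => slot 11
690: h=10, h2=3, probe 10,13,16 => slot 16
143: h=7 => slot 7
237: h=16, h2=14, probe 16,13,10,7,4 => slot 4
823: h=7, h2=8, probe 7,15 => slot 15
843: h=10, h2=12, probe 10,5 => slot 5
Table: [—, 35, —, —, 237, 843, —, 143, —, 231, 537, 62, —, 778, —, 823, 690]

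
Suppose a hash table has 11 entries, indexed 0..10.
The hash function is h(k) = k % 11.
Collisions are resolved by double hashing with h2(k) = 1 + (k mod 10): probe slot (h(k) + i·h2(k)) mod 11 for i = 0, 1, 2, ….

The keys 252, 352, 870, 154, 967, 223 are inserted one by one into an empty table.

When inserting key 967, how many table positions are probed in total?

2

252: h=10 -> slot 10
352: h=0 -> slot 0
870: h=1 -> slot 1
154: h=0, h2=5, probe 0,5 -> slot 5
967: h=10, h2=8, probe 10,7 -> slot 7
223: h=3 -> slot 3
Table: [352, 870, _, 223, _, 154, _, 967, _, _, 252]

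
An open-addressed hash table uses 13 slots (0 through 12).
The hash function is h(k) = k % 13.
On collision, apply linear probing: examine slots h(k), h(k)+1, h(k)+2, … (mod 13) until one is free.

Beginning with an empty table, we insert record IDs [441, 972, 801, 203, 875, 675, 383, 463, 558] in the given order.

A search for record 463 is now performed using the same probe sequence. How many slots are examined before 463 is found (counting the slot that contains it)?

4

Insert 441: h=12, slot 12 empty => index 12.
Insert 972: h=10, slot 10 empty => index 10.
Insert 801: h=8, slot 8 empty => index 8.
Insert 203: h=8, slot 8 occupied => index 9.
Insert 875: h=4, slot 4 empty => index 4.
Insert 675: h=12, slot 12 occupied => index 0.
Insert 383: h=6, slot 6 empty => index 6.
Insert 463: h=8, slots 8,9,10 occupied => index 11.
Insert 558: h=12, slots 12,0 occupied => index 1.
Table: [675, 558, _, _, 875, _, 383, _, 801, 203, 972, 463, 441]
Lookup 463: h=8, probe 8,9,10,11 → found at 11.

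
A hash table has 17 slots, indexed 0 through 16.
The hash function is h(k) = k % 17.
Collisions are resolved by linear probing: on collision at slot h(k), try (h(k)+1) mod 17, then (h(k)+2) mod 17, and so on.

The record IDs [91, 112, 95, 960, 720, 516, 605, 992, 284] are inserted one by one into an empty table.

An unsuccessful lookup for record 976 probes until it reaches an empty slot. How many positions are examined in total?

9

91: h=6 → slot 6
112: h=10 → slot 10
95: h=10, probe 10,11 → slot 11
960: h=8 → slot 8
720: h=6, probe 6,7 → slot 7
516: h=6, probe 6,7,8,9 → slot 9
605: h=10, probe 10,11,12 → slot 12
992: h=6, probe 6,7,8,9,10,11,12,13 → slot 13
284: h=12, probe 12,13,14 → slot 14
Table: [-, -, -, -, -, -, 91, 720, 960, 516, 112, 95, 605, 992, 284, -, -]
Lookup 976: h=7, probe 7,8,9,10,11,12,13,14,15 → slot 15 empty, not found.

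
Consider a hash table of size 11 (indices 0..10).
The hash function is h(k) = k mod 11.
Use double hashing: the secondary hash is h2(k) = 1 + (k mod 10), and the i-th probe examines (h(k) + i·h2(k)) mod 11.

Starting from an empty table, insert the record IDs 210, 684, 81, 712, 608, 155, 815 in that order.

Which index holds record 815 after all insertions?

210 hashes to 1; slot 1 is free => place at 1.
684 hashes to 2; slot 2 is free => place at 2.
81 hashes to 4; slot 4 is free => place at 4.
712 hashes to 8; slot 8 is free => place at 8.
608 hashes to 3; slot 3 is free => place at 3.
155 hashes to 1, h2=6; 1 taken => place at 7.
815 hashes to 1, h2=6; 1,7,2,8,3 taken => place at 9.
Table: [_, 210, 684, 608, 81, _, _, 155, 712, 815, _]

9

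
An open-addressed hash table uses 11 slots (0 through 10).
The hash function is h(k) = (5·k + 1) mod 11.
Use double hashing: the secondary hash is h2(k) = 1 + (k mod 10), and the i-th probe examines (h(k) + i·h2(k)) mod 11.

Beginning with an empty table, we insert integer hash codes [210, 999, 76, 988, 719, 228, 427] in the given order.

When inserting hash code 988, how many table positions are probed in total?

Insert 210: h=6, slot 6 empty => index 6.
Insert 999: h=2, slot 2 empty => index 2.
Insert 76: h=7, slot 7 empty => index 7.
Insert 988: h=2, h2=9, slot 2 occupied => index 0.
Insert 719: h=10, slot 10 empty => index 10.
Insert 228: h=8, slot 8 empty => index 8.
Insert 427: h=2, h2=8, slots 2,10,7 occupied => index 4.
Table: [988, -, 999, -, 427, -, 210, 76, 228, -, 719]

2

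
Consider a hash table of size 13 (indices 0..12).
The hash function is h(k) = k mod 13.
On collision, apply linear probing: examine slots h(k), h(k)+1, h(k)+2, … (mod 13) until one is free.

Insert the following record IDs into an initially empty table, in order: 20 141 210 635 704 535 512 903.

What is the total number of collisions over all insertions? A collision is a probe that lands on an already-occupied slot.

4

20 hashes to 7; slot 7 is free -> place at 7.
141 hashes to 11; slot 11 is free -> place at 11.
210 hashes to 2; slot 2 is free -> place at 2.
635 hashes to 11; 11 taken -> place at 12.
704 hashes to 2; 2 taken -> place at 3.
535 hashes to 2; 2,3 taken -> place at 4.
512 hashes to 5; slot 5 is free -> place at 5.
903 hashes to 6; slot 6 is free -> place at 6.
Table: [_, _, 210, 704, 535, 512, 903, 20, _, _, _, 141, 635]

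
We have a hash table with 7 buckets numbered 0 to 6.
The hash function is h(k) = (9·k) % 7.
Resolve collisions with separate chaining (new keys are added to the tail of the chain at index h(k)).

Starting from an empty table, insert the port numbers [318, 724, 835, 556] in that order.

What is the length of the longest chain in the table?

318 → bucket 6
724 → bucket 6 (collision)
835 → bucket 4
556 → bucket 6 (collision)
Final buckets:
0: _
1: _
2: _
3: _
4: 835
5: _
6: 318 -> 724 -> 556

3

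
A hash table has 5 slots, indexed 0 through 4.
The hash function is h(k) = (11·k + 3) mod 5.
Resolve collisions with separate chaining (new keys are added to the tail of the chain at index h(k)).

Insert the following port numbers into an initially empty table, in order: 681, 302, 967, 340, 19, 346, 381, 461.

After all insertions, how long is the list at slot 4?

4

Insert 681: h=4, bucket 4 empty -> new chain.
Insert 302: h=0, bucket 0 empty -> new chain.
Insert 967: h=0, bucket 0 nonempty -> append to chain.
Insert 340: h=3, bucket 3 empty -> new chain.
Insert 19: h=2, bucket 2 empty -> new chain.
Insert 346: h=4, bucket 4 nonempty -> append to chain.
Insert 381: h=4, bucket 4 nonempty -> append to chain.
Insert 461: h=4, bucket 4 nonempty -> append to chain.
Final buckets:
0: 302 -> 967
1: _
2: 19
3: 340
4: 681 -> 346 -> 381 -> 461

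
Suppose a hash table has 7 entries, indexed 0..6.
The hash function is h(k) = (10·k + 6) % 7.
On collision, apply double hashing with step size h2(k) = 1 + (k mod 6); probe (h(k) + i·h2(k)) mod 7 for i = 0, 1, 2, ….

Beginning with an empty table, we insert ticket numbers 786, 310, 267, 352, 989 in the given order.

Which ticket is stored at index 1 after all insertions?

352

Insert 786: h=5, slot 5 empty => index 5.
Insert 310: h=5, h2=5, slot 5 occupied => index 3.
Insert 267: h=2, slot 2 empty => index 2.
Insert 352: h=5, h2=5, slots 5,3 occupied => index 1.
Insert 989: h=5, h2=6, slot 5 occupied => index 4.
Table: [., 352, 267, 310, 989, 786, .]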